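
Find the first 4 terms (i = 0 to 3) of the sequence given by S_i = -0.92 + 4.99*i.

This is an arithmetic sequence.
i=0: S_0 = -0.92 + 4.99*0 = -0.92
i=1: S_1 = -0.92 + 4.99*1 = 4.07
i=2: S_2 = -0.92 + 4.99*2 = 9.06
i=3: S_3 = -0.92 + 4.99*3 = 14.05
The first 4 terms are: [-0.92, 4.07, 9.06, 14.05]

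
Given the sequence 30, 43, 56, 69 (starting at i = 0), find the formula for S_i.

Check differences: 43 - 30 = 13
56 - 43 = 13
Common difference d = 13.
First term a = 30.
Formula: S_i = 30 + 13*i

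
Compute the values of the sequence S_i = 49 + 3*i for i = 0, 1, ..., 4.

This is an arithmetic sequence.
i=0: S_0 = 49 + 3*0 = 49
i=1: S_1 = 49 + 3*1 = 52
i=2: S_2 = 49 + 3*2 = 55
i=3: S_3 = 49 + 3*3 = 58
i=4: S_4 = 49 + 3*4 = 61
The first 5 terms are: [49, 52, 55, 58, 61]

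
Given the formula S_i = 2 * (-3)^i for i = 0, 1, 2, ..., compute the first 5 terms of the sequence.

This is a geometric sequence.
i=0: S_0 = 2 * (-3)^0 = 2
i=1: S_1 = 2 * (-3)^1 = -6
i=2: S_2 = 2 * (-3)^2 = 18
i=3: S_3 = 2 * (-3)^3 = -54
i=4: S_4 = 2 * (-3)^4 = 162
The first 5 terms are: [2, -6, 18, -54, 162]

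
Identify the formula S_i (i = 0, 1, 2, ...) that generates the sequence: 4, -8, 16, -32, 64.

Check ratios: -8 / 4 = -2.0
Common ratio r = -2.
First term a = 4.
Formula: S_i = 4 * (-2)^i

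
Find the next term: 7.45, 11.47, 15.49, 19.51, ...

Differences: 11.47 - 7.45 = 4.02
This is an arithmetic sequence with common difference d = 4.02.
Next term = 19.51 + 4.02 = 23.53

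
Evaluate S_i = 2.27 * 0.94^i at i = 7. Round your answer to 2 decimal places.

S_7 = 2.27 * 0.94^7 ≈ 2.27 * 0.6485 ≈ 1.47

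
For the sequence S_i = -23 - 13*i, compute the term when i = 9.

S_9 = -23 + -13*9 = -23 + -117 = -140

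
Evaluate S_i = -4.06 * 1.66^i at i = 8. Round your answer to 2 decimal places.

S_8 = -4.06 * 1.66^8 ≈ -4.06 * 57.6587 ≈ -234.09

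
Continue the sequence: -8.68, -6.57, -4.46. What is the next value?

Differences: -6.57 - -8.68 = 2.11
This is an arithmetic sequence with common difference d = 2.11.
Next term = -4.46 + 2.11 = -2.35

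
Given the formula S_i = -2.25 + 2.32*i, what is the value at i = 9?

S_9 = -2.25 + 2.32*9 = -2.25 + 20.88 = 18.63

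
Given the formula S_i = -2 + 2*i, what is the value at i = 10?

S_10 = -2 + 2*10 = -2 + 20 = 18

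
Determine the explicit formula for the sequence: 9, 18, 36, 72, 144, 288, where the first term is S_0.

Check ratios: 18 / 9 = 2.0
Common ratio r = 2.
First term a = 9.
Formula: S_i = 9 * 2^i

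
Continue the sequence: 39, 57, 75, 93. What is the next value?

Differences: 57 - 39 = 18
This is an arithmetic sequence with common difference d = 18.
Next term = 93 + 18 = 111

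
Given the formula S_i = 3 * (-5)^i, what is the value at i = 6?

S_6 = 3 * (-5)^6 = 3 * 15625 = 46875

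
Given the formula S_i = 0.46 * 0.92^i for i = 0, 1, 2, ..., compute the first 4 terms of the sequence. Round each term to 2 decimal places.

This is a geometric sequence.
i=0: S_0 = 0.46 * 0.92^0 = 0.46
i=1: S_1 = 0.46 * 0.92^1 ≈ 0.42
i=2: S_2 = 0.46 * 0.92^2 ≈ 0.39
i=3: S_3 = 0.46 * 0.92^3 ≈ 0.36
The first 4 terms are: [0.46, 0.42, 0.39, 0.36]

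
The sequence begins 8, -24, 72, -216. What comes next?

Ratios: -24 / 8 = -3.0
This is a geometric sequence with common ratio r = -3.
Next term = -216 * -3 = 648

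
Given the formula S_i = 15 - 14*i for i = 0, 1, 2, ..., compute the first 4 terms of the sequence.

This is an arithmetic sequence.
i=0: S_0 = 15 + -14*0 = 15
i=1: S_1 = 15 + -14*1 = 1
i=2: S_2 = 15 + -14*2 = -13
i=3: S_3 = 15 + -14*3 = -27
The first 4 terms are: [15, 1, -13, -27]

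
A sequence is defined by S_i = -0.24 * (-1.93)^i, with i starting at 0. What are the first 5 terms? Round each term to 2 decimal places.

This is a geometric sequence.
i=0: S_0 = -0.24 * (-1.93)^0 = -0.24
i=1: S_1 = -0.24 * (-1.93)^1 ≈ 0.46
i=2: S_2 = -0.24 * (-1.93)^2 ≈ -0.89
i=3: S_3 = -0.24 * (-1.93)^3 ≈ 1.73
i=4: S_4 = -0.24 * (-1.93)^4 ≈ -3.33
The first 5 terms are: [-0.24, 0.46, -0.89, 1.73, -3.33]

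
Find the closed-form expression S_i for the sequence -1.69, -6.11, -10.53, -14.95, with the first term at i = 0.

Check differences: -6.11 - -1.69 = -4.42
-10.53 - -6.11 = -4.42
Common difference d = -4.42.
First term a = -1.69.
Formula: S_i = -1.69 - 4.42*i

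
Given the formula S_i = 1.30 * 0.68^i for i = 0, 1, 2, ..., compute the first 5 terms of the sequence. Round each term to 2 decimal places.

This is a geometric sequence.
i=0: S_0 = 1.3 * 0.68^0 = 1.3
i=1: S_1 = 1.3 * 0.68^1 ≈ 0.88
i=2: S_2 = 1.3 * 0.68^2 ≈ 0.6
i=3: S_3 = 1.3 * 0.68^3 ≈ 0.41
i=4: S_4 = 1.3 * 0.68^4 ≈ 0.28
The first 5 terms are: [1.3, 0.88, 0.6, 0.41, 0.28]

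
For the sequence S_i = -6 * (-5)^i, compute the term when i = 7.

S_7 = -6 * (-5)^7 = -6 * -78125 = 468750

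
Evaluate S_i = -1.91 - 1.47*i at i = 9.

S_9 = -1.91 + -1.47*9 = -1.91 + -13.23 = -15.14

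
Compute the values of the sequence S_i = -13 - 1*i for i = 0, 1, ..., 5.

This is an arithmetic sequence.
i=0: S_0 = -13 + -1*0 = -13
i=1: S_1 = -13 + -1*1 = -14
i=2: S_2 = -13 + -1*2 = -15
i=3: S_3 = -13 + -1*3 = -16
i=4: S_4 = -13 + -1*4 = -17
i=5: S_5 = -13 + -1*5 = -18
The first 6 terms are: [-13, -14, -15, -16, -17, -18]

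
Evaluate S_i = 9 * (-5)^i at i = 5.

S_5 = 9 * (-5)^5 = 9 * -3125 = -28125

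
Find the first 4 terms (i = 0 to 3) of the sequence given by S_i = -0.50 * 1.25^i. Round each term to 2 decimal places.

This is a geometric sequence.
i=0: S_0 = -0.5 * 1.25^0 = -0.5
i=1: S_1 = -0.5 * 1.25^1 ≈ -0.63
i=2: S_2 = -0.5 * 1.25^2 ≈ -0.78
i=3: S_3 = -0.5 * 1.25^3 ≈ -0.98
The first 4 terms are: [-0.5, -0.63, -0.78, -0.98]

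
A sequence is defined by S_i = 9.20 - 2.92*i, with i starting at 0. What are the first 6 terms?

This is an arithmetic sequence.
i=0: S_0 = 9.2 + -2.92*0 = 9.2
i=1: S_1 = 9.2 + -2.92*1 = 6.28
i=2: S_2 = 9.2 + -2.92*2 = 3.36
i=3: S_3 = 9.2 + -2.92*3 = 0.44
i=4: S_4 = 9.2 + -2.92*4 = -2.48
i=5: S_5 = 9.2 + -2.92*5 = -5.4
The first 6 terms are: [9.2, 6.28, 3.36, 0.44, -2.48, -5.4]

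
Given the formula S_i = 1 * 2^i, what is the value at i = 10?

S_10 = 1 * 2^10 = 1 * 1024 = 1024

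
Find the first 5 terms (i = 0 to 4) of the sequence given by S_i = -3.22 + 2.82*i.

This is an arithmetic sequence.
i=0: S_0 = -3.22 + 2.82*0 = -3.22
i=1: S_1 = -3.22 + 2.82*1 = -0.4
i=2: S_2 = -3.22 + 2.82*2 = 2.42
i=3: S_3 = -3.22 + 2.82*3 = 5.24
i=4: S_4 = -3.22 + 2.82*4 = 8.06
The first 5 terms are: [-3.22, -0.4, 2.42, 5.24, 8.06]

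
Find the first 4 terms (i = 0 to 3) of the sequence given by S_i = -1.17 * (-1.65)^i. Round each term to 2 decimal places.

This is a geometric sequence.
i=0: S_0 = -1.17 * (-1.65)^0 = -1.17
i=1: S_1 = -1.17 * (-1.65)^1 ≈ 1.93
i=2: S_2 = -1.17 * (-1.65)^2 ≈ -3.19
i=3: S_3 = -1.17 * (-1.65)^3 ≈ 5.26
The first 4 terms are: [-1.17, 1.93, -3.19, 5.26]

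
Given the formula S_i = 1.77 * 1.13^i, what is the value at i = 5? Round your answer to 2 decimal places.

S_5 = 1.77 * 1.13^5 ≈ 1.77 * 1.8424 ≈ 3.26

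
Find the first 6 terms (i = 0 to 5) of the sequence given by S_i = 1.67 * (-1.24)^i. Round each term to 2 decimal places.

This is a geometric sequence.
i=0: S_0 = 1.67 * (-1.24)^0 = 1.67
i=1: S_1 = 1.67 * (-1.24)^1 ≈ -2.07
i=2: S_2 = 1.67 * (-1.24)^2 ≈ 2.57
i=3: S_3 = 1.67 * (-1.24)^3 ≈ -3.18
i=4: S_4 = 1.67 * (-1.24)^4 ≈ 3.95
i=5: S_5 = 1.67 * (-1.24)^5 ≈ -4.9
The first 6 terms are: [1.67, -2.07, 2.57, -3.18, 3.95, -4.9]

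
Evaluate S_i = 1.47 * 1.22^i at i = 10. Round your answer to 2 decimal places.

S_10 = 1.47 * 1.22^10 ≈ 1.47 * 7.3046 ≈ 10.74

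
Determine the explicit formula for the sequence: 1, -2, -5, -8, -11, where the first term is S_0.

Check differences: -2 - 1 = -3
-5 - -2 = -3
Common difference d = -3.
First term a = 1.
Formula: S_i = 1 - 3*i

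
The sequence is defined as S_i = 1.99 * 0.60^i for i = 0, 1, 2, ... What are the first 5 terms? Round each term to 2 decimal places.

This is a geometric sequence.
i=0: S_0 = 1.99 * 0.6^0 = 1.99
i=1: S_1 = 1.99 * 0.6^1 ≈ 1.19
i=2: S_2 = 1.99 * 0.6^2 ≈ 0.72
i=3: S_3 = 1.99 * 0.6^3 ≈ 0.43
i=4: S_4 = 1.99 * 0.6^4 ≈ 0.26
The first 5 terms are: [1.99, 1.19, 0.72, 0.43, 0.26]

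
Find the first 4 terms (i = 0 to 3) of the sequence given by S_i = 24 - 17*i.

This is an arithmetic sequence.
i=0: S_0 = 24 + -17*0 = 24
i=1: S_1 = 24 + -17*1 = 7
i=2: S_2 = 24 + -17*2 = -10
i=3: S_3 = 24 + -17*3 = -27
The first 4 terms are: [24, 7, -10, -27]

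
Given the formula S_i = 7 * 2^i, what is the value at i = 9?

S_9 = 7 * 2^9 = 7 * 512 = 3584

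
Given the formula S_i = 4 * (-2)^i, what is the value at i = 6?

S_6 = 4 * (-2)^6 = 4 * 64 = 256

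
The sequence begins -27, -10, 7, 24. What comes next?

Differences: -10 - -27 = 17
This is an arithmetic sequence with common difference d = 17.
Next term = 24 + 17 = 41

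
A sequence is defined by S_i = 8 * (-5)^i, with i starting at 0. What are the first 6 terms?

This is a geometric sequence.
i=0: S_0 = 8 * (-5)^0 = 8
i=1: S_1 = 8 * (-5)^1 = -40
i=2: S_2 = 8 * (-5)^2 = 200
i=3: S_3 = 8 * (-5)^3 = -1000
i=4: S_4 = 8 * (-5)^4 = 5000
i=5: S_5 = 8 * (-5)^5 = -25000
The first 6 terms are: [8, -40, 200, -1000, 5000, -25000]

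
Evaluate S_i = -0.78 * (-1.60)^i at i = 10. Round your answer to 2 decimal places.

S_10 = -0.78 * (-1.6)^10 ≈ -0.78 * 109.9512 ≈ -85.76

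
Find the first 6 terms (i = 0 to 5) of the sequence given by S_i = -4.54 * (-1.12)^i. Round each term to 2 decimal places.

This is a geometric sequence.
i=0: S_0 = -4.54 * (-1.12)^0 = -4.54
i=1: S_1 = -4.54 * (-1.12)^1 ≈ 5.08
i=2: S_2 = -4.54 * (-1.12)^2 ≈ -5.69
i=3: S_3 = -4.54 * (-1.12)^3 ≈ 6.38
i=4: S_4 = -4.54 * (-1.12)^4 ≈ -7.14
i=5: S_5 = -4.54 * (-1.12)^5 ≈ 8.0
The first 6 terms are: [-4.54, 5.08, -5.69, 6.38, -7.14, 8.0]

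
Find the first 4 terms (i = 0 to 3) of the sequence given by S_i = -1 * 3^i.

This is a geometric sequence.
i=0: S_0 = -1 * 3^0 = -1
i=1: S_1 = -1 * 3^1 = -3
i=2: S_2 = -1 * 3^2 = -9
i=3: S_3 = -1 * 3^3 = -27
The first 4 terms are: [-1, -3, -9, -27]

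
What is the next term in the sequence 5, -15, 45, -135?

Ratios: -15 / 5 = -3.0
This is a geometric sequence with common ratio r = -3.
Next term = -135 * -3 = 405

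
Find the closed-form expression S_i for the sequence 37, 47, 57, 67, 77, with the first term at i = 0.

Check differences: 47 - 37 = 10
57 - 47 = 10
Common difference d = 10.
First term a = 37.
Formula: S_i = 37 + 10*i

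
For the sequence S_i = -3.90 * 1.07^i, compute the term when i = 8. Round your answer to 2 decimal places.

S_8 = -3.9 * 1.07^8 ≈ -3.9 * 1.7182 ≈ -6.7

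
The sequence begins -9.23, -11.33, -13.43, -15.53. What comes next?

Differences: -11.33 - -9.23 = -2.1
This is an arithmetic sequence with common difference d = -2.1.
Next term = -15.53 + -2.1 = -17.63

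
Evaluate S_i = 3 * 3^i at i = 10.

S_10 = 3 * 3^10 = 3 * 59049 = 177147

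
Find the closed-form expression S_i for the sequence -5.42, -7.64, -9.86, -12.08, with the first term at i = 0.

Check differences: -7.64 - -5.42 = -2.22
-9.86 - -7.64 = -2.22
Common difference d = -2.22.
First term a = -5.42.
Formula: S_i = -5.42 - 2.22*i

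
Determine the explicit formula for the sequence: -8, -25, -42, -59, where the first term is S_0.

Check differences: -25 - -8 = -17
-42 - -25 = -17
Common difference d = -17.
First term a = -8.
Formula: S_i = -8 - 17*i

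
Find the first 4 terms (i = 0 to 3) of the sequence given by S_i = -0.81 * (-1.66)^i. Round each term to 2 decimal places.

This is a geometric sequence.
i=0: S_0 = -0.81 * (-1.66)^0 = -0.81
i=1: S_1 = -0.81 * (-1.66)^1 ≈ 1.34
i=2: S_2 = -0.81 * (-1.66)^2 ≈ -2.23
i=3: S_3 = -0.81 * (-1.66)^3 ≈ 3.71
The first 4 terms are: [-0.81, 1.34, -2.23, 3.71]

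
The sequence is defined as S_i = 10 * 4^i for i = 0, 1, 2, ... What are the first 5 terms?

This is a geometric sequence.
i=0: S_0 = 10 * 4^0 = 10
i=1: S_1 = 10 * 4^1 = 40
i=2: S_2 = 10 * 4^2 = 160
i=3: S_3 = 10 * 4^3 = 640
i=4: S_4 = 10 * 4^4 = 2560
The first 5 terms are: [10, 40, 160, 640, 2560]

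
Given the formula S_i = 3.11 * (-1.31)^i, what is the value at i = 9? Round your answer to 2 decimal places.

S_9 = 3.11 * (-1.31)^9 ≈ 3.11 * -11.3617 ≈ -35.33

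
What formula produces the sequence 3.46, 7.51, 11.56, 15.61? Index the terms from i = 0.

Check differences: 7.51 - 3.46 = 4.05
11.56 - 7.51 = 4.05
Common difference d = 4.05.
First term a = 3.46.
Formula: S_i = 3.46 + 4.05*i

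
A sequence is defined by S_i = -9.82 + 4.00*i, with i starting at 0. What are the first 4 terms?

This is an arithmetic sequence.
i=0: S_0 = -9.82 + 4.0*0 = -9.82
i=1: S_1 = -9.82 + 4.0*1 = -5.82
i=2: S_2 = -9.82 + 4.0*2 = -1.82
i=3: S_3 = -9.82 + 4.0*3 = 2.18
The first 4 terms are: [-9.82, -5.82, -1.82, 2.18]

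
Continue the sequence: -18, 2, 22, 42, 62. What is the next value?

Differences: 2 - -18 = 20
This is an arithmetic sequence with common difference d = 20.
Next term = 62 + 20 = 82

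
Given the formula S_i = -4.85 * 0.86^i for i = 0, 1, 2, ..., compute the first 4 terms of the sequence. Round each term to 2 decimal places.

This is a geometric sequence.
i=0: S_0 = -4.85 * 0.86^0 = -4.85
i=1: S_1 = -4.85 * 0.86^1 ≈ -4.17
i=2: S_2 = -4.85 * 0.86^2 ≈ -3.59
i=3: S_3 = -4.85 * 0.86^3 ≈ -3.08
The first 4 terms are: [-4.85, -4.17, -3.59, -3.08]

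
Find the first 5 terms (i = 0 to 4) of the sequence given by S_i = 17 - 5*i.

This is an arithmetic sequence.
i=0: S_0 = 17 + -5*0 = 17
i=1: S_1 = 17 + -5*1 = 12
i=2: S_2 = 17 + -5*2 = 7
i=3: S_3 = 17 + -5*3 = 2
i=4: S_4 = 17 + -5*4 = -3
The first 5 terms are: [17, 12, 7, 2, -3]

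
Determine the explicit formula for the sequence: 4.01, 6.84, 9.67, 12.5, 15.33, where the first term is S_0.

Check differences: 6.84 - 4.01 = 2.83
9.67 - 6.84 = 2.83
Common difference d = 2.83.
First term a = 4.01.
Formula: S_i = 4.01 + 2.83*i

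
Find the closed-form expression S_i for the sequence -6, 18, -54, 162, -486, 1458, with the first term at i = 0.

Check ratios: 18 / -6 = -3.0
Common ratio r = -3.
First term a = -6.
Formula: S_i = -6 * (-3)^i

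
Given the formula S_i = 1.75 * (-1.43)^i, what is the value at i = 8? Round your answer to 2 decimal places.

S_8 = 1.75 * (-1.43)^8 ≈ 1.75 * 17.4859 ≈ 30.6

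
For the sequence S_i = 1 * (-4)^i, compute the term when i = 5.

S_5 = 1 * (-4)^5 = 1 * -1024 = -1024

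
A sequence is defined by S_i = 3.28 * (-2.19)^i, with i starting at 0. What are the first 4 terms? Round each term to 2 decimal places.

This is a geometric sequence.
i=0: S_0 = 3.28 * (-2.19)^0 = 3.28
i=1: S_1 = 3.28 * (-2.19)^1 ≈ -7.18
i=2: S_2 = 3.28 * (-2.19)^2 ≈ 15.73
i=3: S_3 = 3.28 * (-2.19)^3 ≈ -34.45
The first 4 terms are: [3.28, -7.18, 15.73, -34.45]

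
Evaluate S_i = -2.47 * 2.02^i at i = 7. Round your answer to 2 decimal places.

S_7 = -2.47 * 2.02^7 ≈ -2.47 * 137.2333 ≈ -338.97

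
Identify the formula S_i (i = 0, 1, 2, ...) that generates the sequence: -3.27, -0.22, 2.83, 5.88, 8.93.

Check differences: -0.22 - -3.27 = 3.05
2.83 - -0.22 = 3.05
Common difference d = 3.05.
First term a = -3.27.
Formula: S_i = -3.27 + 3.05*i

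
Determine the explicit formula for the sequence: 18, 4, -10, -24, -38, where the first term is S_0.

Check differences: 4 - 18 = -14
-10 - 4 = -14
Common difference d = -14.
First term a = 18.
Formula: S_i = 18 - 14*i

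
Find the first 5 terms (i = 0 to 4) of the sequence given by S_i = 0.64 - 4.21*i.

This is an arithmetic sequence.
i=0: S_0 = 0.64 + -4.21*0 = 0.64
i=1: S_1 = 0.64 + -4.21*1 = -3.57
i=2: S_2 = 0.64 + -4.21*2 = -7.78
i=3: S_3 = 0.64 + -4.21*3 = -11.99
i=4: S_4 = 0.64 + -4.21*4 = -16.2
The first 5 terms are: [0.64, -3.57, -7.78, -11.99, -16.2]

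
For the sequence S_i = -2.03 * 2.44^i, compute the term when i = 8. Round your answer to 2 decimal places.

S_8 = -2.03 * 2.44^8 ≈ -2.03 * 1256.373 ≈ -2550.44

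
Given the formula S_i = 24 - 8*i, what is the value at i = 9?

S_9 = 24 + -8*9 = 24 + -72 = -48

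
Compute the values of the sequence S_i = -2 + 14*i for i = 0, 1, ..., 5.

This is an arithmetic sequence.
i=0: S_0 = -2 + 14*0 = -2
i=1: S_1 = -2 + 14*1 = 12
i=2: S_2 = -2 + 14*2 = 26
i=3: S_3 = -2 + 14*3 = 40
i=4: S_4 = -2 + 14*4 = 54
i=5: S_5 = -2 + 14*5 = 68
The first 6 terms are: [-2, 12, 26, 40, 54, 68]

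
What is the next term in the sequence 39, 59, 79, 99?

Differences: 59 - 39 = 20
This is an arithmetic sequence with common difference d = 20.
Next term = 99 + 20 = 119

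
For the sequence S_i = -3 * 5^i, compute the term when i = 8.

S_8 = -3 * 5^8 = -3 * 390625 = -1171875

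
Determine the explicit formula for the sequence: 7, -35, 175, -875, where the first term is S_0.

Check ratios: -35 / 7 = -5.0
Common ratio r = -5.
First term a = 7.
Formula: S_i = 7 * (-5)^i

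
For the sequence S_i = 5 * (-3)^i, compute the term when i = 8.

S_8 = 5 * (-3)^8 = 5 * 6561 = 32805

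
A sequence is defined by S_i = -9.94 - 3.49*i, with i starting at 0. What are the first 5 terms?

This is an arithmetic sequence.
i=0: S_0 = -9.94 + -3.49*0 = -9.94
i=1: S_1 = -9.94 + -3.49*1 = -13.43
i=2: S_2 = -9.94 + -3.49*2 = -16.92
i=3: S_3 = -9.94 + -3.49*3 = -20.41
i=4: S_4 = -9.94 + -3.49*4 = -23.9
The first 5 terms are: [-9.94, -13.43, -16.92, -20.41, -23.9]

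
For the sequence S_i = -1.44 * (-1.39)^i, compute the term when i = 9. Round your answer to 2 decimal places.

S_9 = -1.44 * (-1.39)^9 ≈ -1.44 * -19.3702 ≈ 27.89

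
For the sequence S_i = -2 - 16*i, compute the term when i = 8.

S_8 = -2 + -16*8 = -2 + -128 = -130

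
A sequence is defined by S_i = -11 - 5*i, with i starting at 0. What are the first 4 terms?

This is an arithmetic sequence.
i=0: S_0 = -11 + -5*0 = -11
i=1: S_1 = -11 + -5*1 = -16
i=2: S_2 = -11 + -5*2 = -21
i=3: S_3 = -11 + -5*3 = -26
The first 4 terms are: [-11, -16, -21, -26]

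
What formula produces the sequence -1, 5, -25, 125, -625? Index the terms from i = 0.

Check ratios: 5 / -1 = -5.0
Common ratio r = -5.
First term a = -1.
Formula: S_i = -1 * (-5)^i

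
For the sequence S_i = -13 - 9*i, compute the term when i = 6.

S_6 = -13 + -9*6 = -13 + -54 = -67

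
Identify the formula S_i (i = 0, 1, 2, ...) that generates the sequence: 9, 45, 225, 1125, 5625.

Check ratios: 45 / 9 = 5.0
Common ratio r = 5.
First term a = 9.
Formula: S_i = 9 * 5^i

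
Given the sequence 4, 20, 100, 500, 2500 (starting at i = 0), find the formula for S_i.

Check ratios: 20 / 4 = 5.0
Common ratio r = 5.
First term a = 4.
Formula: S_i = 4 * 5^i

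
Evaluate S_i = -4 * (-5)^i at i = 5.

S_5 = -4 * (-5)^5 = -4 * -3125 = 12500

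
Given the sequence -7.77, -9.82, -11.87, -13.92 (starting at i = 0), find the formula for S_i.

Check differences: -9.82 - -7.77 = -2.05
-11.87 - -9.82 = -2.05
Common difference d = -2.05.
First term a = -7.77.
Formula: S_i = -7.77 - 2.05*i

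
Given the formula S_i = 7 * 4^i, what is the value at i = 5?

S_5 = 7 * 4^5 = 7 * 1024 = 7168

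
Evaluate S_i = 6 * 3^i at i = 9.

S_9 = 6 * 3^9 = 6 * 19683 = 118098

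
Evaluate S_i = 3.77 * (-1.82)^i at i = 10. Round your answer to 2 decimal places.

S_10 = 3.77 * (-1.82)^10 ≈ 3.77 * 398.7621 ≈ 1503.33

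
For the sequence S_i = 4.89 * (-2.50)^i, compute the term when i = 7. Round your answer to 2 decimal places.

S_7 = 4.89 * (-2.5)^7 ≈ 4.89 * -610.3516 ≈ -2984.62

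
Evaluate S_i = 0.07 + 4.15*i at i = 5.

S_5 = 0.07 + 4.15*5 = 0.07 + 20.75 = 20.82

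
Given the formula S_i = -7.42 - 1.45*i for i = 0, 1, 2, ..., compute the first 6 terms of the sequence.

This is an arithmetic sequence.
i=0: S_0 = -7.42 + -1.45*0 = -7.42
i=1: S_1 = -7.42 + -1.45*1 = -8.87
i=2: S_2 = -7.42 + -1.45*2 = -10.32
i=3: S_3 = -7.42 + -1.45*3 = -11.77
i=4: S_4 = -7.42 + -1.45*4 = -13.22
i=5: S_5 = -7.42 + -1.45*5 = -14.67
The first 6 terms are: [-7.42, -8.87, -10.32, -11.77, -13.22, -14.67]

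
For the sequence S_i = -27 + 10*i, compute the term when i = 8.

S_8 = -27 + 10*8 = -27 + 80 = 53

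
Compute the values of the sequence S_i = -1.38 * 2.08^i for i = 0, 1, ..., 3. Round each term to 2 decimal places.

This is a geometric sequence.
i=0: S_0 = -1.38 * 2.08^0 = -1.38
i=1: S_1 = -1.38 * 2.08^1 ≈ -2.87
i=2: S_2 = -1.38 * 2.08^2 ≈ -5.97
i=3: S_3 = -1.38 * 2.08^3 ≈ -12.42
The first 4 terms are: [-1.38, -2.87, -5.97, -12.42]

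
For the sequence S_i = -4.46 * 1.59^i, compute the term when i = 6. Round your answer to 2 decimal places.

S_6 = -4.46 * 1.59^6 ≈ -4.46 * 16.1578 ≈ -72.06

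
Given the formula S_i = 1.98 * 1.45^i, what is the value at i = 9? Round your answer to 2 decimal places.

S_9 = 1.98 * 1.45^9 ≈ 1.98 * 28.3343 ≈ 56.1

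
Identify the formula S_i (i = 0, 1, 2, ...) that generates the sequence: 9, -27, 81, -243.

Check ratios: -27 / 9 = -3.0
Common ratio r = -3.
First term a = 9.
Formula: S_i = 9 * (-3)^i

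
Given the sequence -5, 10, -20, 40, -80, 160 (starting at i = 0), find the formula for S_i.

Check ratios: 10 / -5 = -2.0
Common ratio r = -2.
First term a = -5.
Formula: S_i = -5 * (-2)^i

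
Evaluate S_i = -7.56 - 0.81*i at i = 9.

S_9 = -7.56 + -0.81*9 = -7.56 + -7.29 = -14.85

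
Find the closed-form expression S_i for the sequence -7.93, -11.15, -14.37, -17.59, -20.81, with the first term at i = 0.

Check differences: -11.15 - -7.93 = -3.22
-14.37 - -11.15 = -3.22
Common difference d = -3.22.
First term a = -7.93.
Formula: S_i = -7.93 - 3.22*i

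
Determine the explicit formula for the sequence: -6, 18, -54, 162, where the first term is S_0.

Check ratios: 18 / -6 = -3.0
Common ratio r = -3.
First term a = -6.
Formula: S_i = -6 * (-3)^i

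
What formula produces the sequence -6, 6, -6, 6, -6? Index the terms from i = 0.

Check ratios: 6 / -6 = -1.0
Common ratio r = -1.
First term a = -6.
Formula: S_i = -6 * (-1)^i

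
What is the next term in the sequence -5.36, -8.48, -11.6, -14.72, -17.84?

Differences: -8.48 - -5.36 = -3.12
This is an arithmetic sequence with common difference d = -3.12.
Next term = -17.84 + -3.12 = -20.96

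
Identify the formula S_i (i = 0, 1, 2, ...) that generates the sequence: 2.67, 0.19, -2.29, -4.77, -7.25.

Check differences: 0.19 - 2.67 = -2.48
-2.29 - 0.19 = -2.48
Common difference d = -2.48.
First term a = 2.67.
Formula: S_i = 2.67 - 2.48*i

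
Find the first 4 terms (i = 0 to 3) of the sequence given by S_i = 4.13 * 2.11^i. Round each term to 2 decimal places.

This is a geometric sequence.
i=0: S_0 = 4.13 * 2.11^0 = 4.13
i=1: S_1 = 4.13 * 2.11^1 ≈ 8.71
i=2: S_2 = 4.13 * 2.11^2 ≈ 18.39
i=3: S_3 = 4.13 * 2.11^3 ≈ 38.8
The first 4 terms are: [4.13, 8.71, 18.39, 38.8]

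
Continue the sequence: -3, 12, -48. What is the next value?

Ratios: 12 / -3 = -4.0
This is a geometric sequence with common ratio r = -4.
Next term = -48 * -4 = 192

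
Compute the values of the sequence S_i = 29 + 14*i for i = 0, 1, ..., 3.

This is an arithmetic sequence.
i=0: S_0 = 29 + 14*0 = 29
i=1: S_1 = 29 + 14*1 = 43
i=2: S_2 = 29 + 14*2 = 57
i=3: S_3 = 29 + 14*3 = 71
The first 4 terms are: [29, 43, 57, 71]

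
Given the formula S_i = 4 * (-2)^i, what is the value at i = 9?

S_9 = 4 * (-2)^9 = 4 * -512 = -2048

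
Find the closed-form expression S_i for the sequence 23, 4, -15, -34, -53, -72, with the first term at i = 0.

Check differences: 4 - 23 = -19
-15 - 4 = -19
Common difference d = -19.
First term a = 23.
Formula: S_i = 23 - 19*i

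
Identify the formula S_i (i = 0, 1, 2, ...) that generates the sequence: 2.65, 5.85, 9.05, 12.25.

Check differences: 5.85 - 2.65 = 3.2
9.05 - 5.85 = 3.2
Common difference d = 3.2.
First term a = 2.65.
Formula: S_i = 2.65 + 3.20*i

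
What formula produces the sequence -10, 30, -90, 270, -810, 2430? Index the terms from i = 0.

Check ratios: 30 / -10 = -3.0
Common ratio r = -3.
First term a = -10.
Formula: S_i = -10 * (-3)^i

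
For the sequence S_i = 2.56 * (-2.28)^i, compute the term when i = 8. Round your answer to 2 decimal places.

S_8 = 2.56 * (-2.28)^8 ≈ 2.56 * 730.2621 ≈ 1869.47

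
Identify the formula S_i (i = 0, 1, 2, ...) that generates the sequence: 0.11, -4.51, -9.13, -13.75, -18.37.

Check differences: -4.51 - 0.11 = -4.62
-9.13 - -4.51 = -4.62
Common difference d = -4.62.
First term a = 0.11.
Formula: S_i = 0.11 - 4.62*i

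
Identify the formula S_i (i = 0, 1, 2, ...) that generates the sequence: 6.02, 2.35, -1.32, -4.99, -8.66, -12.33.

Check differences: 2.35 - 6.02 = -3.67
-1.32 - 2.35 = -3.67
Common difference d = -3.67.
First term a = 6.02.
Formula: S_i = 6.02 - 3.67*i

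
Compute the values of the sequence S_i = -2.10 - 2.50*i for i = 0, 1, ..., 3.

This is an arithmetic sequence.
i=0: S_0 = -2.1 + -2.5*0 = -2.1
i=1: S_1 = -2.1 + -2.5*1 = -4.6
i=2: S_2 = -2.1 + -2.5*2 = -7.1
i=3: S_3 = -2.1 + -2.5*3 = -9.6
The first 4 terms are: [-2.1, -4.6, -7.1, -9.6]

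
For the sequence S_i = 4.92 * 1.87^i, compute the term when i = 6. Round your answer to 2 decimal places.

S_6 = 4.92 * 1.87^6 ≈ 4.92 * 42.761176 ≈ 210.38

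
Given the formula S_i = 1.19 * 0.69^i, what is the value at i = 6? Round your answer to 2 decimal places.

S_6 = 1.19 * 0.69^6 ≈ 1.19 * 0.1079 ≈ 0.13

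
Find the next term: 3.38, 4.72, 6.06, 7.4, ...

Differences: 4.72 - 3.38 = 1.34
This is an arithmetic sequence with common difference d = 1.34.
Next term = 7.4 + 1.34 = 8.74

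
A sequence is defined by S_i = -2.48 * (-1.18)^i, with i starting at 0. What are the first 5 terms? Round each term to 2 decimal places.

This is a geometric sequence.
i=0: S_0 = -2.48 * (-1.18)^0 = -2.48
i=1: S_1 = -2.48 * (-1.18)^1 ≈ 2.93
i=2: S_2 = -2.48 * (-1.18)^2 ≈ -3.45
i=3: S_3 = -2.48 * (-1.18)^3 ≈ 4.07
i=4: S_4 = -2.48 * (-1.18)^4 ≈ -4.81
The first 5 terms are: [-2.48, 2.93, -3.45, 4.07, -4.81]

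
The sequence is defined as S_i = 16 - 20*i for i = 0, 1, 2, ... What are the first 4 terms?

This is an arithmetic sequence.
i=0: S_0 = 16 + -20*0 = 16
i=1: S_1 = 16 + -20*1 = -4
i=2: S_2 = 16 + -20*2 = -24
i=3: S_3 = 16 + -20*3 = -44
The first 4 terms are: [16, -4, -24, -44]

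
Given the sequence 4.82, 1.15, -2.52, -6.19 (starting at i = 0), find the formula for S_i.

Check differences: 1.15 - 4.82 = -3.67
-2.52 - 1.15 = -3.67
Common difference d = -3.67.
First term a = 4.82.
Formula: S_i = 4.82 - 3.67*i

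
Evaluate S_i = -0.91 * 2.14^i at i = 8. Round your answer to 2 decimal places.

S_8 = -0.91 * 2.14^8 ≈ -0.91 * 439.8557 ≈ -400.27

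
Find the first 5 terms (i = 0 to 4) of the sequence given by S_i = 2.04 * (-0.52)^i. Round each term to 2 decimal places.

This is a geometric sequence.
i=0: S_0 = 2.04 * (-0.52)^0 = 2.04
i=1: S_1 = 2.04 * (-0.52)^1 ≈ -1.06
i=2: S_2 = 2.04 * (-0.52)^2 ≈ 0.55
i=3: S_3 = 2.04 * (-0.52)^3 ≈ -0.29
i=4: S_4 = 2.04 * (-0.52)^4 ≈ 0.15
The first 5 terms are: [2.04, -1.06, 0.55, -0.29, 0.15]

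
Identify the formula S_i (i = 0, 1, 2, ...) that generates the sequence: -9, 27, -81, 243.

Check ratios: 27 / -9 = -3.0
Common ratio r = -3.
First term a = -9.
Formula: S_i = -9 * (-3)^i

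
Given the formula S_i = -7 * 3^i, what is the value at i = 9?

S_9 = -7 * 3^9 = -7 * 19683 = -137781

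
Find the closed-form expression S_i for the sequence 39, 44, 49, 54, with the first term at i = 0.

Check differences: 44 - 39 = 5
49 - 44 = 5
Common difference d = 5.
First term a = 39.
Formula: S_i = 39 + 5*i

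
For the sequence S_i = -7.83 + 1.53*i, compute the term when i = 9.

S_9 = -7.83 + 1.53*9 = -7.83 + 13.77 = 5.94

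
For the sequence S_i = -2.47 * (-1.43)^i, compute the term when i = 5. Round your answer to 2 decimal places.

S_5 = -2.47 * (-1.43)^5 ≈ -2.47 * -5.9797 ≈ 14.77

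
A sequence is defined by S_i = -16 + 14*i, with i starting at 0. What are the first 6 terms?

This is an arithmetic sequence.
i=0: S_0 = -16 + 14*0 = -16
i=1: S_1 = -16 + 14*1 = -2
i=2: S_2 = -16 + 14*2 = 12
i=3: S_3 = -16 + 14*3 = 26
i=4: S_4 = -16 + 14*4 = 40
i=5: S_5 = -16 + 14*5 = 54
The first 6 terms are: [-16, -2, 12, 26, 40, 54]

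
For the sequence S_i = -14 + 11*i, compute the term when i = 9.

S_9 = -14 + 11*9 = -14 + 99 = 85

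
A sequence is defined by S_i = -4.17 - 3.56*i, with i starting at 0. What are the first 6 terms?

This is an arithmetic sequence.
i=0: S_0 = -4.17 + -3.56*0 = -4.17
i=1: S_1 = -4.17 + -3.56*1 = -7.73
i=2: S_2 = -4.17 + -3.56*2 = -11.29
i=3: S_3 = -4.17 + -3.56*3 = -14.85
i=4: S_4 = -4.17 + -3.56*4 = -18.41
i=5: S_5 = -4.17 + -3.56*5 = -21.97
The first 6 terms are: [-4.17, -7.73, -11.29, -14.85, -18.41, -21.97]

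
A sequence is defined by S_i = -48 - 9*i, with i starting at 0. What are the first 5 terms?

This is an arithmetic sequence.
i=0: S_0 = -48 + -9*0 = -48
i=1: S_1 = -48 + -9*1 = -57
i=2: S_2 = -48 + -9*2 = -66
i=3: S_3 = -48 + -9*3 = -75
i=4: S_4 = -48 + -9*4 = -84
The first 5 terms are: [-48, -57, -66, -75, -84]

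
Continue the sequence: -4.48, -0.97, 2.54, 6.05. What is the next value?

Differences: -0.97 - -4.48 = 3.51
This is an arithmetic sequence with common difference d = 3.51.
Next term = 6.05 + 3.51 = 9.56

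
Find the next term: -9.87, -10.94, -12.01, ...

Differences: -10.94 - -9.87 = -1.07
This is an arithmetic sequence with common difference d = -1.07.
Next term = -12.01 + -1.07 = -13.08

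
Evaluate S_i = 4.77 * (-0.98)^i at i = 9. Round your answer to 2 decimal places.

S_9 = 4.77 * (-0.98)^9 ≈ 4.77 * -0.8337 ≈ -3.98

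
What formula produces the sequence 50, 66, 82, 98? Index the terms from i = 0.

Check differences: 66 - 50 = 16
82 - 66 = 16
Common difference d = 16.
First term a = 50.
Formula: S_i = 50 + 16*i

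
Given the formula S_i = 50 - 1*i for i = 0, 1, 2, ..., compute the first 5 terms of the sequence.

This is an arithmetic sequence.
i=0: S_0 = 50 + -1*0 = 50
i=1: S_1 = 50 + -1*1 = 49
i=2: S_2 = 50 + -1*2 = 48
i=3: S_3 = 50 + -1*3 = 47
i=4: S_4 = 50 + -1*4 = 46
The first 5 terms are: [50, 49, 48, 47, 46]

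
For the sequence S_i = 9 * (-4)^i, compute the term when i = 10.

S_10 = 9 * (-4)^10 = 9 * 1048576 = 9437184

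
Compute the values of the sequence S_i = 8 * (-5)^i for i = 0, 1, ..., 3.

This is a geometric sequence.
i=0: S_0 = 8 * (-5)^0 = 8
i=1: S_1 = 8 * (-5)^1 = -40
i=2: S_2 = 8 * (-5)^2 = 200
i=3: S_3 = 8 * (-5)^3 = -1000
The first 4 terms are: [8, -40, 200, -1000]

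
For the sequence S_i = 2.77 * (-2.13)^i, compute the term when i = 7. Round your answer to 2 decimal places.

S_7 = 2.77 * (-2.13)^7 ≈ 2.77 * -198.9103 ≈ -550.98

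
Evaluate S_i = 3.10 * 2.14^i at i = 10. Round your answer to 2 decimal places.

S_10 = 3.1 * 2.14^10 ≈ 3.1 * 2014.363 ≈ 6244.53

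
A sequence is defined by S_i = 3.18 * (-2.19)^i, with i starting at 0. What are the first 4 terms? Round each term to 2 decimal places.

This is a geometric sequence.
i=0: S_0 = 3.18 * (-2.19)^0 = 3.18
i=1: S_1 = 3.18 * (-2.19)^1 ≈ -6.96
i=2: S_2 = 3.18 * (-2.19)^2 ≈ 15.25
i=3: S_3 = 3.18 * (-2.19)^3 ≈ -33.4
The first 4 terms are: [3.18, -6.96, 15.25, -33.4]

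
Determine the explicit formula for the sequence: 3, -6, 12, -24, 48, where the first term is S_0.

Check ratios: -6 / 3 = -2.0
Common ratio r = -2.
First term a = 3.
Formula: S_i = 3 * (-2)^i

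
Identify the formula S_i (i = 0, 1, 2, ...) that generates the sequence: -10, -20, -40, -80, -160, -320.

Check ratios: -20 / -10 = 2.0
Common ratio r = 2.
First term a = -10.
Formula: S_i = -10 * 2^i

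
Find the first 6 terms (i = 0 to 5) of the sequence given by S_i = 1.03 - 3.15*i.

This is an arithmetic sequence.
i=0: S_0 = 1.03 + -3.15*0 = 1.03
i=1: S_1 = 1.03 + -3.15*1 = -2.12
i=2: S_2 = 1.03 + -3.15*2 = -5.27
i=3: S_3 = 1.03 + -3.15*3 = -8.42
i=4: S_4 = 1.03 + -3.15*4 = -11.57
i=5: S_5 = 1.03 + -3.15*5 = -14.72
The first 6 terms are: [1.03, -2.12, -5.27, -8.42, -11.57, -14.72]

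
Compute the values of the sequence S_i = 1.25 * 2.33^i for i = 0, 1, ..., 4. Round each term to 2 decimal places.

This is a geometric sequence.
i=0: S_0 = 1.25 * 2.33^0 = 1.25
i=1: S_1 = 1.25 * 2.33^1 ≈ 2.91
i=2: S_2 = 1.25 * 2.33^2 ≈ 6.79
i=3: S_3 = 1.25 * 2.33^3 ≈ 15.81
i=4: S_4 = 1.25 * 2.33^4 ≈ 36.84
The first 5 terms are: [1.25, 2.91, 6.79, 15.81, 36.84]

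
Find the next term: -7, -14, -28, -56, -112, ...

Ratios: -14 / -7 = 2.0
This is a geometric sequence with common ratio r = 2.
Next term = -112 * 2 = -224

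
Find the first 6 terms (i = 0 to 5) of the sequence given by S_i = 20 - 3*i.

This is an arithmetic sequence.
i=0: S_0 = 20 + -3*0 = 20
i=1: S_1 = 20 + -3*1 = 17
i=2: S_2 = 20 + -3*2 = 14
i=3: S_3 = 20 + -3*3 = 11
i=4: S_4 = 20 + -3*4 = 8
i=5: S_5 = 20 + -3*5 = 5
The first 6 terms are: [20, 17, 14, 11, 8, 5]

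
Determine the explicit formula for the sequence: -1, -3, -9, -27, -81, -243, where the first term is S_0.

Check ratios: -3 / -1 = 3.0
Common ratio r = 3.
First term a = -1.
Formula: S_i = -1 * 3^i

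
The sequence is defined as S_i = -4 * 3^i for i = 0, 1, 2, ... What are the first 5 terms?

This is a geometric sequence.
i=0: S_0 = -4 * 3^0 = -4
i=1: S_1 = -4 * 3^1 = -12
i=2: S_2 = -4 * 3^2 = -36
i=3: S_3 = -4 * 3^3 = -108
i=4: S_4 = -4 * 3^4 = -324
The first 5 terms are: [-4, -12, -36, -108, -324]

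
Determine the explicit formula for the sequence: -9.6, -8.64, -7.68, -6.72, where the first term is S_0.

Check differences: -8.64 - -9.6 = 0.96
-7.68 - -8.64 = 0.96
Common difference d = 0.96.
First term a = -9.6.
Formula: S_i = -9.60 + 0.96*i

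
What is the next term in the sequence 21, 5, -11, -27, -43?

Differences: 5 - 21 = -16
This is an arithmetic sequence with common difference d = -16.
Next term = -43 + -16 = -59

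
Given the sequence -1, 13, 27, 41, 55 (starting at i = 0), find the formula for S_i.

Check differences: 13 - -1 = 14
27 - 13 = 14
Common difference d = 14.
First term a = -1.
Formula: S_i = -1 + 14*i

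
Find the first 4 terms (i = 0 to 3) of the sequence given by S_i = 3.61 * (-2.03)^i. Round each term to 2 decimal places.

This is a geometric sequence.
i=0: S_0 = 3.61 * (-2.03)^0 = 3.61
i=1: S_1 = 3.61 * (-2.03)^1 ≈ -7.33
i=2: S_2 = 3.61 * (-2.03)^2 ≈ 14.88
i=3: S_3 = 3.61 * (-2.03)^3 ≈ -30.2
The first 4 terms are: [3.61, -7.33, 14.88, -30.2]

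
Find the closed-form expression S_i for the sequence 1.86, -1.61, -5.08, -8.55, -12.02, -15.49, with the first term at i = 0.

Check differences: -1.61 - 1.86 = -3.47
-5.08 - -1.61 = -3.47
Common difference d = -3.47.
First term a = 1.86.
Formula: S_i = 1.86 - 3.47*i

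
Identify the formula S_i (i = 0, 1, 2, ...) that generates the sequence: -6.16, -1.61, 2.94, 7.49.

Check differences: -1.61 - -6.16 = 4.55
2.94 - -1.61 = 4.55
Common difference d = 4.55.
First term a = -6.16.
Formula: S_i = -6.16 + 4.55*i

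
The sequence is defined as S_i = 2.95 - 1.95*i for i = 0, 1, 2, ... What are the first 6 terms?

This is an arithmetic sequence.
i=0: S_0 = 2.95 + -1.95*0 = 2.95
i=1: S_1 = 2.95 + -1.95*1 = 1.0
i=2: S_2 = 2.95 + -1.95*2 = -0.95
i=3: S_3 = 2.95 + -1.95*3 = -2.9
i=4: S_4 = 2.95 + -1.95*4 = -4.85
i=5: S_5 = 2.95 + -1.95*5 = -6.8
The first 6 terms are: [2.95, 1.0, -0.95, -2.9, -4.85, -6.8]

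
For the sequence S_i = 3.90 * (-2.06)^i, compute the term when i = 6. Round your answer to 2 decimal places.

S_6 = 3.9 * (-2.06)^6 ≈ 3.9 * 76.4193 ≈ 298.04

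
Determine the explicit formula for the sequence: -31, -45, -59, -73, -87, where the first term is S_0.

Check differences: -45 - -31 = -14
-59 - -45 = -14
Common difference d = -14.
First term a = -31.
Formula: S_i = -31 - 14*i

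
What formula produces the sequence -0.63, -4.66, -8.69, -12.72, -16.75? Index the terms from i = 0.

Check differences: -4.66 - -0.63 = -4.03
-8.69 - -4.66 = -4.03
Common difference d = -4.03.
First term a = -0.63.
Formula: S_i = -0.63 - 4.03*i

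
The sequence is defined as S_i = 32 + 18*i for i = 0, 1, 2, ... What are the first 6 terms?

This is an arithmetic sequence.
i=0: S_0 = 32 + 18*0 = 32
i=1: S_1 = 32 + 18*1 = 50
i=2: S_2 = 32 + 18*2 = 68
i=3: S_3 = 32 + 18*3 = 86
i=4: S_4 = 32 + 18*4 = 104
i=5: S_5 = 32 + 18*5 = 122
The first 6 terms are: [32, 50, 68, 86, 104, 122]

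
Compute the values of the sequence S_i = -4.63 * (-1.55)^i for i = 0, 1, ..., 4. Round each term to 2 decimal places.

This is a geometric sequence.
i=0: S_0 = -4.63 * (-1.55)^0 = -4.63
i=1: S_1 = -4.63 * (-1.55)^1 ≈ 7.18
i=2: S_2 = -4.63 * (-1.55)^2 ≈ -11.12
i=3: S_3 = -4.63 * (-1.55)^3 ≈ 17.24
i=4: S_4 = -4.63 * (-1.55)^4 ≈ -26.72
The first 5 terms are: [-4.63, 7.18, -11.12, 17.24, -26.72]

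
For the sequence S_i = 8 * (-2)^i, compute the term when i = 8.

S_8 = 8 * (-2)^8 = 8 * 256 = 2048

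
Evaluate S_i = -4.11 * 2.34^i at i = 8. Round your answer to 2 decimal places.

S_8 = -4.11 * 2.34^8 ≈ -4.11 * 898.932 ≈ -3694.61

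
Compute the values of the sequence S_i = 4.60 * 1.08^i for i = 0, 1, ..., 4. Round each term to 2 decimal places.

This is a geometric sequence.
i=0: S_0 = 4.6 * 1.08^0 = 4.6
i=1: S_1 = 4.6 * 1.08^1 ≈ 4.97
i=2: S_2 = 4.6 * 1.08^2 ≈ 5.37
i=3: S_3 = 4.6 * 1.08^3 ≈ 5.79
i=4: S_4 = 4.6 * 1.08^4 ≈ 6.26
The first 5 terms are: [4.6, 4.97, 5.37, 5.79, 6.26]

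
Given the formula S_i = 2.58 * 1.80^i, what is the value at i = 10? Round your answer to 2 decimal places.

S_10 = 2.58 * 1.8^10 ≈ 2.58 * 357.0467 ≈ 921.18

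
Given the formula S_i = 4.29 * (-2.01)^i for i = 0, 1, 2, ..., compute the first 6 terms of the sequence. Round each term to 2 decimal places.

This is a geometric sequence.
i=0: S_0 = 4.29 * (-2.01)^0 = 4.29
i=1: S_1 = 4.29 * (-2.01)^1 ≈ -8.62
i=2: S_2 = 4.29 * (-2.01)^2 ≈ 17.33
i=3: S_3 = 4.29 * (-2.01)^3 ≈ -34.84
i=4: S_4 = 4.29 * (-2.01)^4 ≈ 70.02
i=5: S_5 = 4.29 * (-2.01)^5 ≈ -140.75
The first 6 terms are: [4.29, -8.62, 17.33, -34.84, 70.02, -140.75]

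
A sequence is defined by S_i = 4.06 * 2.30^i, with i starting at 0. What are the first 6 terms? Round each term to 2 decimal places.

This is a geometric sequence.
i=0: S_0 = 4.06 * 2.3^0 = 4.06
i=1: S_1 = 4.06 * 2.3^1 ≈ 9.34
i=2: S_2 = 4.06 * 2.3^2 ≈ 21.48
i=3: S_3 = 4.06 * 2.3^3 ≈ 49.4
i=4: S_4 = 4.06 * 2.3^4 ≈ 113.62
i=5: S_5 = 4.06 * 2.3^5 ≈ 261.32
The first 6 terms are: [4.06, 9.34, 21.48, 49.4, 113.62, 261.32]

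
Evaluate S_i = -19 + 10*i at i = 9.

S_9 = -19 + 10*9 = -19 + 90 = 71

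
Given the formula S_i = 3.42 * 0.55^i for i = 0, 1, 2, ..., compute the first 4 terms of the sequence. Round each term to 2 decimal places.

This is a geometric sequence.
i=0: S_0 = 3.42 * 0.55^0 = 3.42
i=1: S_1 = 3.42 * 0.55^1 ≈ 1.88
i=2: S_2 = 3.42 * 0.55^2 ≈ 1.03
i=3: S_3 = 3.42 * 0.55^3 ≈ 0.57
The first 4 terms are: [3.42, 1.88, 1.03, 0.57]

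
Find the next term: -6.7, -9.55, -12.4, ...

Differences: -9.55 - -6.7 = -2.85
This is an arithmetic sequence with common difference d = -2.85.
Next term = -12.4 + -2.85 = -15.25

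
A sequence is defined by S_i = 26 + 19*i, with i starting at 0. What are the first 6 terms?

This is an arithmetic sequence.
i=0: S_0 = 26 + 19*0 = 26
i=1: S_1 = 26 + 19*1 = 45
i=2: S_2 = 26 + 19*2 = 64
i=3: S_3 = 26 + 19*3 = 83
i=4: S_4 = 26 + 19*4 = 102
i=5: S_5 = 26 + 19*5 = 121
The first 6 terms are: [26, 45, 64, 83, 102, 121]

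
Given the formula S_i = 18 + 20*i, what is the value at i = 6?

S_6 = 18 + 20*6 = 18 + 120 = 138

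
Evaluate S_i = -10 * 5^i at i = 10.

S_10 = -10 * 5^10 = -10 * 9765625 = -97656250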